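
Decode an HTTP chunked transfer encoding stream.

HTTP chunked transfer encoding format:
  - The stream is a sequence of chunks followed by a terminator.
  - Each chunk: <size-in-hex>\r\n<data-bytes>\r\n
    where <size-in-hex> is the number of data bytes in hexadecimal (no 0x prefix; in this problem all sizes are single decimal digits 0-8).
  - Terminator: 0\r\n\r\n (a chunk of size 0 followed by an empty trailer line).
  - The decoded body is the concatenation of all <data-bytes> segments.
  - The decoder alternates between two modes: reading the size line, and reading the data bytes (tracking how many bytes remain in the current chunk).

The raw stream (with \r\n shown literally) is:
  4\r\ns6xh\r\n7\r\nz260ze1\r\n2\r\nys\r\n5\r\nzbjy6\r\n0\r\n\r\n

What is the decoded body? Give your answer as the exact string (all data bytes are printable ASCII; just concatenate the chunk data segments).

Chunk 1: stream[0..1]='4' size=0x4=4, data at stream[3..7]='s6xh' -> body[0..4], body so far='s6xh'
Chunk 2: stream[9..10]='7' size=0x7=7, data at stream[12..19]='z260ze1' -> body[4..11], body so far='s6xhz260ze1'
Chunk 3: stream[21..22]='2' size=0x2=2, data at stream[24..26]='ys' -> body[11..13], body so far='s6xhz260ze1ys'
Chunk 4: stream[28..29]='5' size=0x5=5, data at stream[31..36]='zbjy6' -> body[13..18], body so far='s6xhz260ze1yszbjy6'
Chunk 5: stream[38..39]='0' size=0 (terminator). Final body='s6xhz260ze1yszbjy6' (18 bytes)

Answer: s6xhz260ze1yszbjy6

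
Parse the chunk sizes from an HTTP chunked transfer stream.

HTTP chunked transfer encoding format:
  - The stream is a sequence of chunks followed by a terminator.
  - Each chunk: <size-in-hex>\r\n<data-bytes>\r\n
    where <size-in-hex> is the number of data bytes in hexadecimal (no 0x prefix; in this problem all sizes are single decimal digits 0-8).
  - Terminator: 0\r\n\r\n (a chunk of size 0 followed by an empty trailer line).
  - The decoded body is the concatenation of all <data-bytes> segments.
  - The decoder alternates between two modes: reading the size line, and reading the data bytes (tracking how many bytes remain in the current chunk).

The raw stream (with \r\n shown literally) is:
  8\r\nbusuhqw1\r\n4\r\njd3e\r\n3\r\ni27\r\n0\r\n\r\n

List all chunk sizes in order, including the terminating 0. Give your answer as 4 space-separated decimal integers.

Answer: 8 4 3 0

Derivation:
Chunk 1: stream[0..1]='8' size=0x8=8, data at stream[3..11]='busuhqw1' -> body[0..8], body so far='busuhqw1'
Chunk 2: stream[13..14]='4' size=0x4=4, data at stream[16..20]='jd3e' -> body[8..12], body so far='busuhqw1jd3e'
Chunk 3: stream[22..23]='3' size=0x3=3, data at stream[25..28]='i27' -> body[12..15], body so far='busuhqw1jd3ei27'
Chunk 4: stream[30..31]='0' size=0 (terminator). Final body='busuhqw1jd3ei27' (15 bytes)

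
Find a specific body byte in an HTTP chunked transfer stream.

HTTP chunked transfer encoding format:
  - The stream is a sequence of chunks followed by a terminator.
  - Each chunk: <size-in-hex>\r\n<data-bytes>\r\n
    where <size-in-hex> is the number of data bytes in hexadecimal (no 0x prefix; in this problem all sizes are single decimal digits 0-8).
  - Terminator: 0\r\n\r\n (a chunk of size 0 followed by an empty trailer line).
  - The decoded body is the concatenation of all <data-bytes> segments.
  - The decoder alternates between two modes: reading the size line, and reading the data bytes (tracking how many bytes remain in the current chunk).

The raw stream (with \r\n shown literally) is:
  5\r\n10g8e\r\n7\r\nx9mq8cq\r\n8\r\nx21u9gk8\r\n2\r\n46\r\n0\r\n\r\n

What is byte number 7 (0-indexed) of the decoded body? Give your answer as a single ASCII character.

Answer: m

Derivation:
Chunk 1: stream[0..1]='5' size=0x5=5, data at stream[3..8]='10g8e' -> body[0..5], body so far='10g8e'
Chunk 2: stream[10..11]='7' size=0x7=7, data at stream[13..20]='x9mq8cq' -> body[5..12], body so far='10g8ex9mq8cq'
Chunk 3: stream[22..23]='8' size=0x8=8, data at stream[25..33]='x21u9gk8' -> body[12..20], body so far='10g8ex9mq8cqx21u9gk8'
Chunk 4: stream[35..36]='2' size=0x2=2, data at stream[38..40]='46' -> body[20..22], body so far='10g8ex9mq8cqx21u9gk846'
Chunk 5: stream[42..43]='0' size=0 (terminator). Final body='10g8ex9mq8cqx21u9gk846' (22 bytes)
Body byte 7 = 'm'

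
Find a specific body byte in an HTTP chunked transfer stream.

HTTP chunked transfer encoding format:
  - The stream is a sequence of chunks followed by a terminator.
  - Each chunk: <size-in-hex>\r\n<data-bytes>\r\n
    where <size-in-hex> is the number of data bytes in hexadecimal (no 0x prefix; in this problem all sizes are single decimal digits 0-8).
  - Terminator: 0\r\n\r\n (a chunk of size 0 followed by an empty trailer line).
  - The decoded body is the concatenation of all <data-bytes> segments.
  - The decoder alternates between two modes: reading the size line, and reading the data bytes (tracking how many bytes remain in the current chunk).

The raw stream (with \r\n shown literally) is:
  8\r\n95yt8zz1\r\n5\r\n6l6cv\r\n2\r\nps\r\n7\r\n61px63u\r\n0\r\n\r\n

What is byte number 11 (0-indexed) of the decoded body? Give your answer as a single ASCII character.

Answer: c

Derivation:
Chunk 1: stream[0..1]='8' size=0x8=8, data at stream[3..11]='95yt8zz1' -> body[0..8], body so far='95yt8zz1'
Chunk 2: stream[13..14]='5' size=0x5=5, data at stream[16..21]='6l6cv' -> body[8..13], body so far='95yt8zz16l6cv'
Chunk 3: stream[23..24]='2' size=0x2=2, data at stream[26..28]='ps' -> body[13..15], body so far='95yt8zz16l6cvps'
Chunk 4: stream[30..31]='7' size=0x7=7, data at stream[33..40]='61px63u' -> body[15..22], body so far='95yt8zz16l6cvps61px63u'
Chunk 5: stream[42..43]='0' size=0 (terminator). Final body='95yt8zz16l6cvps61px63u' (22 bytes)
Body byte 11 = 'c'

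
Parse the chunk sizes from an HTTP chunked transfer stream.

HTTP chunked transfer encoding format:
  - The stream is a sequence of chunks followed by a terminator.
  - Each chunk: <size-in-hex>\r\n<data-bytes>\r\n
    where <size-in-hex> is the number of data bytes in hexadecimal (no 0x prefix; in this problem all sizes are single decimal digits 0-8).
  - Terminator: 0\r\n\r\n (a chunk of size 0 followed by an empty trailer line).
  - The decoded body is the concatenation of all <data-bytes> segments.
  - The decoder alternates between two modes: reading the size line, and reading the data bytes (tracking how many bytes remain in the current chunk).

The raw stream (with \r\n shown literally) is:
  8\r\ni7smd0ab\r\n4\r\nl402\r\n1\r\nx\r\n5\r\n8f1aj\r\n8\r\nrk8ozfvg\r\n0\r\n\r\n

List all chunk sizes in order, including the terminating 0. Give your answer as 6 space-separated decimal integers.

Answer: 8 4 1 5 8 0

Derivation:
Chunk 1: stream[0..1]='8' size=0x8=8, data at stream[3..11]='i7smd0ab' -> body[0..8], body so far='i7smd0ab'
Chunk 2: stream[13..14]='4' size=0x4=4, data at stream[16..20]='l402' -> body[8..12], body so far='i7smd0abl402'
Chunk 3: stream[22..23]='1' size=0x1=1, data at stream[25..26]='x' -> body[12..13], body so far='i7smd0abl402x'
Chunk 4: stream[28..29]='5' size=0x5=5, data at stream[31..36]='8f1aj' -> body[13..18], body so far='i7smd0abl402x8f1aj'
Chunk 5: stream[38..39]='8' size=0x8=8, data at stream[41..49]='rk8ozfvg' -> body[18..26], body so far='i7smd0abl402x8f1ajrk8ozfvg'
Chunk 6: stream[51..52]='0' size=0 (terminator). Final body='i7smd0abl402x8f1ajrk8ozfvg' (26 bytes)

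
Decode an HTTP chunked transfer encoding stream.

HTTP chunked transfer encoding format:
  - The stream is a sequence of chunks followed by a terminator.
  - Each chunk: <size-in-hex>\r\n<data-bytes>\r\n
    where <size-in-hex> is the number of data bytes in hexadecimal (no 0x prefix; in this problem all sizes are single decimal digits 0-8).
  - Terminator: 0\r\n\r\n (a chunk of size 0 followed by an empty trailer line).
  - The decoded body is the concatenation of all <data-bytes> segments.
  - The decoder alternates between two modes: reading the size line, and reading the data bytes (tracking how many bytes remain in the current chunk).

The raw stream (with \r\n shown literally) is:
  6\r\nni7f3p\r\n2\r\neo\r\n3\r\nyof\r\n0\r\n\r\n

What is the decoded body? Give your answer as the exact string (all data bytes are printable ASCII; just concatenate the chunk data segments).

Chunk 1: stream[0..1]='6' size=0x6=6, data at stream[3..9]='ni7f3p' -> body[0..6], body so far='ni7f3p'
Chunk 2: stream[11..12]='2' size=0x2=2, data at stream[14..16]='eo' -> body[6..8], body so far='ni7f3peo'
Chunk 3: stream[18..19]='3' size=0x3=3, data at stream[21..24]='yof' -> body[8..11], body so far='ni7f3peoyof'
Chunk 4: stream[26..27]='0' size=0 (terminator). Final body='ni7f3peoyof' (11 bytes)

Answer: ni7f3peoyof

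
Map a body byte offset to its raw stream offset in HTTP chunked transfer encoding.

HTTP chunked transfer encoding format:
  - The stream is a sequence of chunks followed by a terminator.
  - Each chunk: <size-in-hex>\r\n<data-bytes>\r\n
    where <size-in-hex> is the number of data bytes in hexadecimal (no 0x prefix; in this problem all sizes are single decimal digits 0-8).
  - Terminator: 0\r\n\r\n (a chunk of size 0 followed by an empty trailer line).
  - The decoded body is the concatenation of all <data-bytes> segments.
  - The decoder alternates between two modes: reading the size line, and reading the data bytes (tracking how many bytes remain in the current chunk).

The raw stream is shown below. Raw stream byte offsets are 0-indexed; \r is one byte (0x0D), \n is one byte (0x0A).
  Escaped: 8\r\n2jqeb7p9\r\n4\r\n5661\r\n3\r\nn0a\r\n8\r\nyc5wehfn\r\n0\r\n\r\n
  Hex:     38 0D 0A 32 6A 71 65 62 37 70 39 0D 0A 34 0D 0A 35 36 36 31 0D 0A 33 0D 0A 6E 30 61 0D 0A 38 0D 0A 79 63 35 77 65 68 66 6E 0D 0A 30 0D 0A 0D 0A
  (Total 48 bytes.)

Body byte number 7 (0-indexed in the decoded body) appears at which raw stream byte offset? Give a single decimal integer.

Answer: 10

Derivation:
Chunk 1: stream[0..1]='8' size=0x8=8, data at stream[3..11]='2jqeb7p9' -> body[0..8], body so far='2jqeb7p9'
Chunk 2: stream[13..14]='4' size=0x4=4, data at stream[16..20]='5661' -> body[8..12], body so far='2jqeb7p95661'
Chunk 3: stream[22..23]='3' size=0x3=3, data at stream[25..28]='n0a' -> body[12..15], body so far='2jqeb7p95661n0a'
Chunk 4: stream[30..31]='8' size=0x8=8, data at stream[33..41]='yc5wehfn' -> body[15..23], body so far='2jqeb7p95661n0ayc5wehfn'
Chunk 5: stream[43..44]='0' size=0 (terminator). Final body='2jqeb7p95661n0ayc5wehfn' (23 bytes)
Body byte 7 at stream offset 10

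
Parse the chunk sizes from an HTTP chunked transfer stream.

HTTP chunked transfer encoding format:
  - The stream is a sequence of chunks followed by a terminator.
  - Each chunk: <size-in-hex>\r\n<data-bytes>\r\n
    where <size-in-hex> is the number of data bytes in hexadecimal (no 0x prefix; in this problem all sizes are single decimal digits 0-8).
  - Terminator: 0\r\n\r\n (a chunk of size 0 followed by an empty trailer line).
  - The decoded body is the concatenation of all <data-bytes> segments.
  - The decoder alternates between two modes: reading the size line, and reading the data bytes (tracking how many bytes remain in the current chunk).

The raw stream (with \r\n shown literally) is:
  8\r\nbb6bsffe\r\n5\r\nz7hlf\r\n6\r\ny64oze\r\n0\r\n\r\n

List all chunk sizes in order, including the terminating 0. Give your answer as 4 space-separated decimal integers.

Answer: 8 5 6 0

Derivation:
Chunk 1: stream[0..1]='8' size=0x8=8, data at stream[3..11]='bb6bsffe' -> body[0..8], body so far='bb6bsffe'
Chunk 2: stream[13..14]='5' size=0x5=5, data at stream[16..21]='z7hlf' -> body[8..13], body so far='bb6bsffez7hlf'
Chunk 3: stream[23..24]='6' size=0x6=6, data at stream[26..32]='y64oze' -> body[13..19], body so far='bb6bsffez7hlfy64oze'
Chunk 4: stream[34..35]='0' size=0 (terminator). Final body='bb6bsffez7hlfy64oze' (19 bytes)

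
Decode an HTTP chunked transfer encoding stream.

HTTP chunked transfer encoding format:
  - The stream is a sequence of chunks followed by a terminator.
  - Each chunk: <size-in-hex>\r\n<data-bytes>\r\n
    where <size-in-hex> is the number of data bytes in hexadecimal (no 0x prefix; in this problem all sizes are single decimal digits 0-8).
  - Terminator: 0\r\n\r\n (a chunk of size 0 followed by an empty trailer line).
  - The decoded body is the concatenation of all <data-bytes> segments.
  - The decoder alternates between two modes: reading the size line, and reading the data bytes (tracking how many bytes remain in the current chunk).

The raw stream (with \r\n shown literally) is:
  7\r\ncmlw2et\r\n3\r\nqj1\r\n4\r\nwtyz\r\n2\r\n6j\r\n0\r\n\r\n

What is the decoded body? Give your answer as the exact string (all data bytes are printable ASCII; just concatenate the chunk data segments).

Answer: cmlw2etqj1wtyz6j

Derivation:
Chunk 1: stream[0..1]='7' size=0x7=7, data at stream[3..10]='cmlw2et' -> body[0..7], body so far='cmlw2et'
Chunk 2: stream[12..13]='3' size=0x3=3, data at stream[15..18]='qj1' -> body[7..10], body so far='cmlw2etqj1'
Chunk 3: stream[20..21]='4' size=0x4=4, data at stream[23..27]='wtyz' -> body[10..14], body so far='cmlw2etqj1wtyz'
Chunk 4: stream[29..30]='2' size=0x2=2, data at stream[32..34]='6j' -> body[14..16], body so far='cmlw2etqj1wtyz6j'
Chunk 5: stream[36..37]='0' size=0 (terminator). Final body='cmlw2etqj1wtyz6j' (16 bytes)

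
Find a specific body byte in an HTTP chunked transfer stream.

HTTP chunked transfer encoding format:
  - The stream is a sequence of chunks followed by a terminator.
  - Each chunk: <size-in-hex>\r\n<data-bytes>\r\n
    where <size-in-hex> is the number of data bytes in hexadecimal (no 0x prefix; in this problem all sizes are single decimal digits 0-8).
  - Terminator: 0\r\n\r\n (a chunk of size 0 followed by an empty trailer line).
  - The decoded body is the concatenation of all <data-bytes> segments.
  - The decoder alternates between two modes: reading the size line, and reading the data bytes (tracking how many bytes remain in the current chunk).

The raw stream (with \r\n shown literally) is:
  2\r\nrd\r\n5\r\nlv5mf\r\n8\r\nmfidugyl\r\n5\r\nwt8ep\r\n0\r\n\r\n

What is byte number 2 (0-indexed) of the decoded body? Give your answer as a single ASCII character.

Chunk 1: stream[0..1]='2' size=0x2=2, data at stream[3..5]='rd' -> body[0..2], body so far='rd'
Chunk 2: stream[7..8]='5' size=0x5=5, data at stream[10..15]='lv5mf' -> body[2..7], body so far='rdlv5mf'
Chunk 3: stream[17..18]='8' size=0x8=8, data at stream[20..28]='mfidugyl' -> body[7..15], body so far='rdlv5mfmfidugyl'
Chunk 4: stream[30..31]='5' size=0x5=5, data at stream[33..38]='wt8ep' -> body[15..20], body so far='rdlv5mfmfidugylwt8ep'
Chunk 5: stream[40..41]='0' size=0 (terminator). Final body='rdlv5mfmfidugylwt8ep' (20 bytes)
Body byte 2 = 'l'

Answer: l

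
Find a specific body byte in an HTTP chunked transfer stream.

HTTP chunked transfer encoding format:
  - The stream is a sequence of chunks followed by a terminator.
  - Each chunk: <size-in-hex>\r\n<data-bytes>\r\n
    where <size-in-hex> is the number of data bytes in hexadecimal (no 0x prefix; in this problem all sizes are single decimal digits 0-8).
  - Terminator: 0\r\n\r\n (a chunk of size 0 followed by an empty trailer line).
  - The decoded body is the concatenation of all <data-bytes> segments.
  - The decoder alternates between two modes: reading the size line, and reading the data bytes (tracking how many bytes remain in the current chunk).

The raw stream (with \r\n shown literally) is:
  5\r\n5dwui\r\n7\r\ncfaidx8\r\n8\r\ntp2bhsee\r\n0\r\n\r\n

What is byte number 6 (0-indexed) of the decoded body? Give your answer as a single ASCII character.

Answer: f

Derivation:
Chunk 1: stream[0..1]='5' size=0x5=5, data at stream[3..8]='5dwui' -> body[0..5], body so far='5dwui'
Chunk 2: stream[10..11]='7' size=0x7=7, data at stream[13..20]='cfaidx8' -> body[5..12], body so far='5dwuicfaidx8'
Chunk 3: stream[22..23]='8' size=0x8=8, data at stream[25..33]='tp2bhsee' -> body[12..20], body so far='5dwuicfaidx8tp2bhsee'
Chunk 4: stream[35..36]='0' size=0 (terminator). Final body='5dwuicfaidx8tp2bhsee' (20 bytes)
Body byte 6 = 'f'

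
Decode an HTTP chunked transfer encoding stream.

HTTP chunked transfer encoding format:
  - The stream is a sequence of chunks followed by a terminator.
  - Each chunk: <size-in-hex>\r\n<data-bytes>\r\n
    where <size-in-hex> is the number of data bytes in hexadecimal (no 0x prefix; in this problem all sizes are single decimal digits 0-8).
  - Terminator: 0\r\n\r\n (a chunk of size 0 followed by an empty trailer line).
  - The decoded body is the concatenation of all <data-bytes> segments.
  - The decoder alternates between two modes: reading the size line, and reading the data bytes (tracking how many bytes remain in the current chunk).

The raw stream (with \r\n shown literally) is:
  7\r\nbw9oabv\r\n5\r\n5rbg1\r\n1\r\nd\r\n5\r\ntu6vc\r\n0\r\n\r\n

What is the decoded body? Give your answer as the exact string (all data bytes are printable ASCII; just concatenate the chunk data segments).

Answer: bw9oabv5rbg1dtu6vc

Derivation:
Chunk 1: stream[0..1]='7' size=0x7=7, data at stream[3..10]='bw9oabv' -> body[0..7], body so far='bw9oabv'
Chunk 2: stream[12..13]='5' size=0x5=5, data at stream[15..20]='5rbg1' -> body[7..12], body so far='bw9oabv5rbg1'
Chunk 3: stream[22..23]='1' size=0x1=1, data at stream[25..26]='d' -> body[12..13], body so far='bw9oabv5rbg1d'
Chunk 4: stream[28..29]='5' size=0x5=5, data at stream[31..36]='tu6vc' -> body[13..18], body so far='bw9oabv5rbg1dtu6vc'
Chunk 5: stream[38..39]='0' size=0 (terminator). Final body='bw9oabv5rbg1dtu6vc' (18 bytes)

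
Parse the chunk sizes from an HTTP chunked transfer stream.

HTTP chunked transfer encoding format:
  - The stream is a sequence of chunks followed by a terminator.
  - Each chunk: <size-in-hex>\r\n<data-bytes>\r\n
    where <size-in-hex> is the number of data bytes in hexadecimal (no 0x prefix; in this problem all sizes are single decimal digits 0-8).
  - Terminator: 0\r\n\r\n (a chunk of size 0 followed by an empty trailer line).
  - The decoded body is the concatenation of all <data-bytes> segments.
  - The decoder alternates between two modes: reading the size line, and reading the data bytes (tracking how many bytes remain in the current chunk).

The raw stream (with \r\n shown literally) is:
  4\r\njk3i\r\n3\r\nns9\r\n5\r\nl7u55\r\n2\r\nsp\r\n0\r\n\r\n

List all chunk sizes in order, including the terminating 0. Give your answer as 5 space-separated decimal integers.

Answer: 4 3 5 2 0

Derivation:
Chunk 1: stream[0..1]='4' size=0x4=4, data at stream[3..7]='jk3i' -> body[0..4], body so far='jk3i'
Chunk 2: stream[9..10]='3' size=0x3=3, data at stream[12..15]='ns9' -> body[4..7], body so far='jk3ins9'
Chunk 3: stream[17..18]='5' size=0x5=5, data at stream[20..25]='l7u55' -> body[7..12], body so far='jk3ins9l7u55'
Chunk 4: stream[27..28]='2' size=0x2=2, data at stream[30..32]='sp' -> body[12..14], body so far='jk3ins9l7u55sp'
Chunk 5: stream[34..35]='0' size=0 (terminator). Final body='jk3ins9l7u55sp' (14 bytes)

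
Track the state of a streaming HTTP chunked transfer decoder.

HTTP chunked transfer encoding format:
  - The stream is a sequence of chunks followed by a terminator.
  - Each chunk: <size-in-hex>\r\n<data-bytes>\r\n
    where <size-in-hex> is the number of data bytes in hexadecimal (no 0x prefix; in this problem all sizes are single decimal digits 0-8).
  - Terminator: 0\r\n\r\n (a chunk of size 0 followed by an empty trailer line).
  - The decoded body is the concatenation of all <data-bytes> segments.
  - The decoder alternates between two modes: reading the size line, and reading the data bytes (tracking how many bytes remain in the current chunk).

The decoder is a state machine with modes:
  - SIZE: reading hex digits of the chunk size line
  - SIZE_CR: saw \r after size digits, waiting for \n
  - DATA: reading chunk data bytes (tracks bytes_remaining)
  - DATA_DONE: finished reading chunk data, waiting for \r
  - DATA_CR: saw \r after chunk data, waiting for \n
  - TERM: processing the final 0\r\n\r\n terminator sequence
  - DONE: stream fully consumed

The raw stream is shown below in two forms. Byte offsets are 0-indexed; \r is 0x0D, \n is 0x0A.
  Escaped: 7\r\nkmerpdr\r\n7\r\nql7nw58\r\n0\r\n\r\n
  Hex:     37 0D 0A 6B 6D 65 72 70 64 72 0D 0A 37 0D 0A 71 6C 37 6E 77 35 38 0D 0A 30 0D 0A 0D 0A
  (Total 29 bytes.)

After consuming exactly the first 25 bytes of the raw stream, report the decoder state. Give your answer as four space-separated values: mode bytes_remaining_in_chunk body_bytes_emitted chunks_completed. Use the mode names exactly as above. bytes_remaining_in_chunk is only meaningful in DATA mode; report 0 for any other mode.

Byte 0 = '7': mode=SIZE remaining=0 emitted=0 chunks_done=0
Byte 1 = 0x0D: mode=SIZE_CR remaining=0 emitted=0 chunks_done=0
Byte 2 = 0x0A: mode=DATA remaining=7 emitted=0 chunks_done=0
Byte 3 = 'k': mode=DATA remaining=6 emitted=1 chunks_done=0
Byte 4 = 'm': mode=DATA remaining=5 emitted=2 chunks_done=0
Byte 5 = 'e': mode=DATA remaining=4 emitted=3 chunks_done=0
Byte 6 = 'r': mode=DATA remaining=3 emitted=4 chunks_done=0
Byte 7 = 'p': mode=DATA remaining=2 emitted=5 chunks_done=0
Byte 8 = 'd': mode=DATA remaining=1 emitted=6 chunks_done=0
Byte 9 = 'r': mode=DATA_DONE remaining=0 emitted=7 chunks_done=0
Byte 10 = 0x0D: mode=DATA_CR remaining=0 emitted=7 chunks_done=0
Byte 11 = 0x0A: mode=SIZE remaining=0 emitted=7 chunks_done=1
Byte 12 = '7': mode=SIZE remaining=0 emitted=7 chunks_done=1
Byte 13 = 0x0D: mode=SIZE_CR remaining=0 emitted=7 chunks_done=1
Byte 14 = 0x0A: mode=DATA remaining=7 emitted=7 chunks_done=1
Byte 15 = 'q': mode=DATA remaining=6 emitted=8 chunks_done=1
Byte 16 = 'l': mode=DATA remaining=5 emitted=9 chunks_done=1
Byte 17 = '7': mode=DATA remaining=4 emitted=10 chunks_done=1
Byte 18 = 'n': mode=DATA remaining=3 emitted=11 chunks_done=1
Byte 19 = 'w': mode=DATA remaining=2 emitted=12 chunks_done=1
Byte 20 = '5': mode=DATA remaining=1 emitted=13 chunks_done=1
Byte 21 = '8': mode=DATA_DONE remaining=0 emitted=14 chunks_done=1
Byte 22 = 0x0D: mode=DATA_CR remaining=0 emitted=14 chunks_done=1
Byte 23 = 0x0A: mode=SIZE remaining=0 emitted=14 chunks_done=2
Byte 24 = '0': mode=SIZE remaining=0 emitted=14 chunks_done=2

Answer: SIZE 0 14 2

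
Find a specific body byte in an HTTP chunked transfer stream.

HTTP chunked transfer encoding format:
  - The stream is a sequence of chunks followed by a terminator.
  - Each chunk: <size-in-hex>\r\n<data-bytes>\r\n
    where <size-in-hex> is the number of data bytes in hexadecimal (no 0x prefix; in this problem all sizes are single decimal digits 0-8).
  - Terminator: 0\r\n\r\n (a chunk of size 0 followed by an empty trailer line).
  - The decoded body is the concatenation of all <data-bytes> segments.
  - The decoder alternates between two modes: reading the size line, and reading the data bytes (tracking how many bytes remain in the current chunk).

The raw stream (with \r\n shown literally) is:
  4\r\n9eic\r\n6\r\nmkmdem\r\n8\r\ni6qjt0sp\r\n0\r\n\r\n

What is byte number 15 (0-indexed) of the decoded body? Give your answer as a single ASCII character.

Chunk 1: stream[0..1]='4' size=0x4=4, data at stream[3..7]='9eic' -> body[0..4], body so far='9eic'
Chunk 2: stream[9..10]='6' size=0x6=6, data at stream[12..18]='mkmdem' -> body[4..10], body so far='9eicmkmdem'
Chunk 3: stream[20..21]='8' size=0x8=8, data at stream[23..31]='i6qjt0sp' -> body[10..18], body so far='9eicmkmdemi6qjt0sp'
Chunk 4: stream[33..34]='0' size=0 (terminator). Final body='9eicmkmdemi6qjt0sp' (18 bytes)
Body byte 15 = '0'

Answer: 0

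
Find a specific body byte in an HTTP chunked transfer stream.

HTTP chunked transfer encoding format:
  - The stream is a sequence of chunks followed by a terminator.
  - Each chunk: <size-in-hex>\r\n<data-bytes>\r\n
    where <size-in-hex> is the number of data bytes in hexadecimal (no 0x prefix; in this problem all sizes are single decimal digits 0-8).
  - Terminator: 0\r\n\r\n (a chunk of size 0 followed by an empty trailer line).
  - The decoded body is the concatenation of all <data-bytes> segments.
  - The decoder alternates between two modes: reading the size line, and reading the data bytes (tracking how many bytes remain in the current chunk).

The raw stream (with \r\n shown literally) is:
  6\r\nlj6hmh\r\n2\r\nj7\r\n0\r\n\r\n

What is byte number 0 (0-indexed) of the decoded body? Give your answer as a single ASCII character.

Answer: l

Derivation:
Chunk 1: stream[0..1]='6' size=0x6=6, data at stream[3..9]='lj6hmh' -> body[0..6], body so far='lj6hmh'
Chunk 2: stream[11..12]='2' size=0x2=2, data at stream[14..16]='j7' -> body[6..8], body so far='lj6hmhj7'
Chunk 3: stream[18..19]='0' size=0 (terminator). Final body='lj6hmhj7' (8 bytes)
Body byte 0 = 'l'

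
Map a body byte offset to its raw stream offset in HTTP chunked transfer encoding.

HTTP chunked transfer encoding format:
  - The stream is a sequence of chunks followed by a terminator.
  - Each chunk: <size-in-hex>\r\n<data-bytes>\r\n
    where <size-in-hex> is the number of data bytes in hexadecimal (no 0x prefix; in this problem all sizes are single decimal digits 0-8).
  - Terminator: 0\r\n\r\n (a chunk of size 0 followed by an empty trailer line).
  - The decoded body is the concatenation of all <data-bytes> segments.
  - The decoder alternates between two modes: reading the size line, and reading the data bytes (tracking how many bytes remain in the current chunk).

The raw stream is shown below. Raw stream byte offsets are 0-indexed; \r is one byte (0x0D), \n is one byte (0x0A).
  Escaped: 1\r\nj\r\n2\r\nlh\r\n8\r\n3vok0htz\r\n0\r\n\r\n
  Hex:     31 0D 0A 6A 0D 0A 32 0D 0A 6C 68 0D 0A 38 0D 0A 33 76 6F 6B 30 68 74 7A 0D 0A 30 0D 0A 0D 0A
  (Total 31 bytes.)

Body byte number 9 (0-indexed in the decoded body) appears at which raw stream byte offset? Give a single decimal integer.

Chunk 1: stream[0..1]='1' size=0x1=1, data at stream[3..4]='j' -> body[0..1], body so far='j'
Chunk 2: stream[6..7]='2' size=0x2=2, data at stream[9..11]='lh' -> body[1..3], body so far='jlh'
Chunk 3: stream[13..14]='8' size=0x8=8, data at stream[16..24]='3vok0htz' -> body[3..11], body so far='jlh3vok0htz'
Chunk 4: stream[26..27]='0' size=0 (terminator). Final body='jlh3vok0htz' (11 bytes)
Body byte 9 at stream offset 22

Answer: 22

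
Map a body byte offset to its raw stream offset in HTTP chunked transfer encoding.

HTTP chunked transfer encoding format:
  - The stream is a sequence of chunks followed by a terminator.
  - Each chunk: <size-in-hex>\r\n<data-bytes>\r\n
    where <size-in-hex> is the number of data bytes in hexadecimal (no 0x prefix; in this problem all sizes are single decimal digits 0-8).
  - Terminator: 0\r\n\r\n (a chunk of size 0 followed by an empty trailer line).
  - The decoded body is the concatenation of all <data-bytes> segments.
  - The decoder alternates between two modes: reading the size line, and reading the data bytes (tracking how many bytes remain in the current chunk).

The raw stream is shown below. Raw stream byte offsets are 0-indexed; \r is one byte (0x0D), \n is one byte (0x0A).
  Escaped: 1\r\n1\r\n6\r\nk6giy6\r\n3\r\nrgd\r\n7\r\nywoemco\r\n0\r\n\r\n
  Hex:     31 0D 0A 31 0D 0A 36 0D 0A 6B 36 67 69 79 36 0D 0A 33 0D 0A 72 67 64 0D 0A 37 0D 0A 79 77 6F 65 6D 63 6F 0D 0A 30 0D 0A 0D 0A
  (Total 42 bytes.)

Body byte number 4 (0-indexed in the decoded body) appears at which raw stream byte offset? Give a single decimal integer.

Chunk 1: stream[0..1]='1' size=0x1=1, data at stream[3..4]='1' -> body[0..1], body so far='1'
Chunk 2: stream[6..7]='6' size=0x6=6, data at stream[9..15]='k6giy6' -> body[1..7], body so far='1k6giy6'
Chunk 3: stream[17..18]='3' size=0x3=3, data at stream[20..23]='rgd' -> body[7..10], body so far='1k6giy6rgd'
Chunk 4: stream[25..26]='7' size=0x7=7, data at stream[28..35]='ywoemco' -> body[10..17], body so far='1k6giy6rgdywoemco'
Chunk 5: stream[37..38]='0' size=0 (terminator). Final body='1k6giy6rgdywoemco' (17 bytes)
Body byte 4 at stream offset 12

Answer: 12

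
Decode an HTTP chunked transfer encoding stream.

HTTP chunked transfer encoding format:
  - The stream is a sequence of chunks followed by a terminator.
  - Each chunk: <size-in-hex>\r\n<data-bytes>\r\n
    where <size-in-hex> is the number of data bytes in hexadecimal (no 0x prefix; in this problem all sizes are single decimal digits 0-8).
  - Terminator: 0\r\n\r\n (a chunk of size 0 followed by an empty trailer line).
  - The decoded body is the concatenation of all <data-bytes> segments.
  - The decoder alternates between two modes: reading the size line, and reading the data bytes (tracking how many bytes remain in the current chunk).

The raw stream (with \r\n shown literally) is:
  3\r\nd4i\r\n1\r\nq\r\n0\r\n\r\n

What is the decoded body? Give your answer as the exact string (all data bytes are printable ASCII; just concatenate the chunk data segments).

Answer: d4iq

Derivation:
Chunk 1: stream[0..1]='3' size=0x3=3, data at stream[3..6]='d4i' -> body[0..3], body so far='d4i'
Chunk 2: stream[8..9]='1' size=0x1=1, data at stream[11..12]='q' -> body[3..4], body so far='d4iq'
Chunk 3: stream[14..15]='0' size=0 (terminator). Final body='d4iq' (4 bytes)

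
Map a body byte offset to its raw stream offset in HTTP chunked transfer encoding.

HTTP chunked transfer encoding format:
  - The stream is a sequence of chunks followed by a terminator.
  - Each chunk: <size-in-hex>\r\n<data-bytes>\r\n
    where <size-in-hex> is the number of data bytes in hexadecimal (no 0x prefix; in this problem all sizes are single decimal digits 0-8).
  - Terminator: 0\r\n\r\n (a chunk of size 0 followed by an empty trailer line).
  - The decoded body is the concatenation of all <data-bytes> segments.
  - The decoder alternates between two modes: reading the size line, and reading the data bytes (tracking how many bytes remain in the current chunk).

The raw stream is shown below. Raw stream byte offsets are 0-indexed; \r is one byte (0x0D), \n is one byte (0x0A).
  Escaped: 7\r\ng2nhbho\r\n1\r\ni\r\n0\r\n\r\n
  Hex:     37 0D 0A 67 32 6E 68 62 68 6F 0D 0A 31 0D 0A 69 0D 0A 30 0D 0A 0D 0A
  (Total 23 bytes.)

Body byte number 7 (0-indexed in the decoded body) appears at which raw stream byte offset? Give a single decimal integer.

Chunk 1: stream[0..1]='7' size=0x7=7, data at stream[3..10]='g2nhbho' -> body[0..7], body so far='g2nhbho'
Chunk 2: stream[12..13]='1' size=0x1=1, data at stream[15..16]='i' -> body[7..8], body so far='g2nhbhoi'
Chunk 3: stream[18..19]='0' size=0 (terminator). Final body='g2nhbhoi' (8 bytes)
Body byte 7 at stream offset 15

Answer: 15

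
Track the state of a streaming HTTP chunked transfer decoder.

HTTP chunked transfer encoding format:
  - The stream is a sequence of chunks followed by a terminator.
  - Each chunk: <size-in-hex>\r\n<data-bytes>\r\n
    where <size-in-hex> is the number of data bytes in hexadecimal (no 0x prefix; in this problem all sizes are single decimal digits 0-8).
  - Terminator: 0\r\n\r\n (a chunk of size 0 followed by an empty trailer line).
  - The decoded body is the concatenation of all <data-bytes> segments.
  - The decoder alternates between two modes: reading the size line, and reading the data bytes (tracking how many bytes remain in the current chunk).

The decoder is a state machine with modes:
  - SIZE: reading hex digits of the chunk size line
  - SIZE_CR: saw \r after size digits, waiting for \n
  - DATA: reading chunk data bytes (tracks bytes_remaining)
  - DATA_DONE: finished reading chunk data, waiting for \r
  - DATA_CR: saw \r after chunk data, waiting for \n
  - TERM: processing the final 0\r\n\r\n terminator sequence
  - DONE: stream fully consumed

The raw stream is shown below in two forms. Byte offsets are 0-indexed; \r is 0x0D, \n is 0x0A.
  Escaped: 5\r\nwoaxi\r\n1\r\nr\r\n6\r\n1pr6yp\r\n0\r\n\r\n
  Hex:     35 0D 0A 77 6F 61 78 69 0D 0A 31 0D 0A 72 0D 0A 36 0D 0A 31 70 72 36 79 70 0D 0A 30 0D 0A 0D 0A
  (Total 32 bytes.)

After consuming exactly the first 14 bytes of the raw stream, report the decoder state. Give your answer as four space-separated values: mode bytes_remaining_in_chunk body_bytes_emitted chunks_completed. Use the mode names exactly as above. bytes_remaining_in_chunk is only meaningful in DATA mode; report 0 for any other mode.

Answer: DATA_DONE 0 6 1

Derivation:
Byte 0 = '5': mode=SIZE remaining=0 emitted=0 chunks_done=0
Byte 1 = 0x0D: mode=SIZE_CR remaining=0 emitted=0 chunks_done=0
Byte 2 = 0x0A: mode=DATA remaining=5 emitted=0 chunks_done=0
Byte 3 = 'w': mode=DATA remaining=4 emitted=1 chunks_done=0
Byte 4 = 'o': mode=DATA remaining=3 emitted=2 chunks_done=0
Byte 5 = 'a': mode=DATA remaining=2 emitted=3 chunks_done=0
Byte 6 = 'x': mode=DATA remaining=1 emitted=4 chunks_done=0
Byte 7 = 'i': mode=DATA_DONE remaining=0 emitted=5 chunks_done=0
Byte 8 = 0x0D: mode=DATA_CR remaining=0 emitted=5 chunks_done=0
Byte 9 = 0x0A: mode=SIZE remaining=0 emitted=5 chunks_done=1
Byte 10 = '1': mode=SIZE remaining=0 emitted=5 chunks_done=1
Byte 11 = 0x0D: mode=SIZE_CR remaining=0 emitted=5 chunks_done=1
Byte 12 = 0x0A: mode=DATA remaining=1 emitted=5 chunks_done=1
Byte 13 = 'r': mode=DATA_DONE remaining=0 emitted=6 chunks_done=1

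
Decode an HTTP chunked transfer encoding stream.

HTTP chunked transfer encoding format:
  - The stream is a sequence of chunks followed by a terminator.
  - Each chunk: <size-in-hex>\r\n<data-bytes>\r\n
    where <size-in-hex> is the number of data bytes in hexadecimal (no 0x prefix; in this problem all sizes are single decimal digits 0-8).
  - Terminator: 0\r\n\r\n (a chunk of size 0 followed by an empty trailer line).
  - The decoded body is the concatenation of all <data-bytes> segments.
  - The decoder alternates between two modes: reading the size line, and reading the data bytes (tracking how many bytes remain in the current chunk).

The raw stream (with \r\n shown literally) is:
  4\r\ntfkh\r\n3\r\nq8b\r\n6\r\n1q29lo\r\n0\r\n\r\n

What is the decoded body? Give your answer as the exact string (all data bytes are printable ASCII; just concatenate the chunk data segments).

Chunk 1: stream[0..1]='4' size=0x4=4, data at stream[3..7]='tfkh' -> body[0..4], body so far='tfkh'
Chunk 2: stream[9..10]='3' size=0x3=3, data at stream[12..15]='q8b' -> body[4..7], body so far='tfkhq8b'
Chunk 3: stream[17..18]='6' size=0x6=6, data at stream[20..26]='1q29lo' -> body[7..13], body so far='tfkhq8b1q29lo'
Chunk 4: stream[28..29]='0' size=0 (terminator). Final body='tfkhq8b1q29lo' (13 bytes)

Answer: tfkhq8b1q29lo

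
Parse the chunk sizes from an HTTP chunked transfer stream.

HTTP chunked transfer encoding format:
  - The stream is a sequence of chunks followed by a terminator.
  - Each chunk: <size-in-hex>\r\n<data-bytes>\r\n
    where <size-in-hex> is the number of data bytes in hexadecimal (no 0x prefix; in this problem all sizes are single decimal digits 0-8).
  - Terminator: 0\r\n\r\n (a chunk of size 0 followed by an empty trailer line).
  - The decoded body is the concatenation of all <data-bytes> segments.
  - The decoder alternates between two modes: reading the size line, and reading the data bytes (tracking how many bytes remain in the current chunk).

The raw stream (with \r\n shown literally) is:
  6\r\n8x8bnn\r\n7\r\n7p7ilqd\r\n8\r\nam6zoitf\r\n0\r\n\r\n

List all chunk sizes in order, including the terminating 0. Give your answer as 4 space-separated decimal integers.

Chunk 1: stream[0..1]='6' size=0x6=6, data at stream[3..9]='8x8bnn' -> body[0..6], body so far='8x8bnn'
Chunk 2: stream[11..12]='7' size=0x7=7, data at stream[14..21]='7p7ilqd' -> body[6..13], body so far='8x8bnn7p7ilqd'
Chunk 3: stream[23..24]='8' size=0x8=8, data at stream[26..34]='am6zoitf' -> body[13..21], body so far='8x8bnn7p7ilqdam6zoitf'
Chunk 4: stream[36..37]='0' size=0 (terminator). Final body='8x8bnn7p7ilqdam6zoitf' (21 bytes)

Answer: 6 7 8 0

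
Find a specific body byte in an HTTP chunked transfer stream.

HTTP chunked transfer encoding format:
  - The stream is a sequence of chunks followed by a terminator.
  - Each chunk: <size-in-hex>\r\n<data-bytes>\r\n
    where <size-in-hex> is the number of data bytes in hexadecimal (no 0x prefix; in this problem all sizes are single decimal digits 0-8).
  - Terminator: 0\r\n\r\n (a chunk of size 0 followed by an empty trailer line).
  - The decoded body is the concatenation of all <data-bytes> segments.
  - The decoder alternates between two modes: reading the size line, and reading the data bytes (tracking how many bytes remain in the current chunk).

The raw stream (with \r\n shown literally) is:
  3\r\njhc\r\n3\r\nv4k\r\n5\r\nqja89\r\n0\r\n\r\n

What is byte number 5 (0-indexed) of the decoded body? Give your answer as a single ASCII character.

Chunk 1: stream[0..1]='3' size=0x3=3, data at stream[3..6]='jhc' -> body[0..3], body so far='jhc'
Chunk 2: stream[8..9]='3' size=0x3=3, data at stream[11..14]='v4k' -> body[3..6], body so far='jhcv4k'
Chunk 3: stream[16..17]='5' size=0x5=5, data at stream[19..24]='qja89' -> body[6..11], body so far='jhcv4kqja89'
Chunk 4: stream[26..27]='0' size=0 (terminator). Final body='jhcv4kqja89' (11 bytes)
Body byte 5 = 'k'

Answer: k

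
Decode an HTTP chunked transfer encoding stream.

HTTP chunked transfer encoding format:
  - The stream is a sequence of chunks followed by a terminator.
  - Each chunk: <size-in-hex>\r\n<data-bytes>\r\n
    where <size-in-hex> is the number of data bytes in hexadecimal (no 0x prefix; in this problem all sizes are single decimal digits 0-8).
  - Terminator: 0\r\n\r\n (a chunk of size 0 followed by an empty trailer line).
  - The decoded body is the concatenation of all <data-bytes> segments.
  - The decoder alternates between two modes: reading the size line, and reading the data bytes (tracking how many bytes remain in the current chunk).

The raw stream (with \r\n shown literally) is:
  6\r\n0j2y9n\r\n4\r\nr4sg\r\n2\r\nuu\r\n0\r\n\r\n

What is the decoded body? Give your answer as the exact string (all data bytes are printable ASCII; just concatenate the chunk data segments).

Answer: 0j2y9nr4sguu

Derivation:
Chunk 1: stream[0..1]='6' size=0x6=6, data at stream[3..9]='0j2y9n' -> body[0..6], body so far='0j2y9n'
Chunk 2: stream[11..12]='4' size=0x4=4, data at stream[14..18]='r4sg' -> body[6..10], body so far='0j2y9nr4sg'
Chunk 3: stream[20..21]='2' size=0x2=2, data at stream[23..25]='uu' -> body[10..12], body so far='0j2y9nr4sguu'
Chunk 4: stream[27..28]='0' size=0 (terminator). Final body='0j2y9nr4sguu' (12 bytes)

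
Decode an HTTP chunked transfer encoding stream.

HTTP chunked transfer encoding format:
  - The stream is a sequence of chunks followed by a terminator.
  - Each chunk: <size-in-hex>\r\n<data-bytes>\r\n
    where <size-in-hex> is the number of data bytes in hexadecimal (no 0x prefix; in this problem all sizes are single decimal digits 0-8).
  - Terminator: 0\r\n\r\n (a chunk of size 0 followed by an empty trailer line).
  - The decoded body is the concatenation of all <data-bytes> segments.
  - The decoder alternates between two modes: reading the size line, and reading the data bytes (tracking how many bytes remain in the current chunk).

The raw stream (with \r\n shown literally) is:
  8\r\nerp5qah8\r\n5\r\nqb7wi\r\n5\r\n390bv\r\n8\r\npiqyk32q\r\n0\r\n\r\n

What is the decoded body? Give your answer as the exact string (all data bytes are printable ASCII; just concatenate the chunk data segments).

Chunk 1: stream[0..1]='8' size=0x8=8, data at stream[3..11]='erp5qah8' -> body[0..8], body so far='erp5qah8'
Chunk 2: stream[13..14]='5' size=0x5=5, data at stream[16..21]='qb7wi' -> body[8..13], body so far='erp5qah8qb7wi'
Chunk 3: stream[23..24]='5' size=0x5=5, data at stream[26..31]='390bv' -> body[13..18], body so far='erp5qah8qb7wi390bv'
Chunk 4: stream[33..34]='8' size=0x8=8, data at stream[36..44]='piqyk32q' -> body[18..26], body so far='erp5qah8qb7wi390bvpiqyk32q'
Chunk 5: stream[46..47]='0' size=0 (terminator). Final body='erp5qah8qb7wi390bvpiqyk32q' (26 bytes)

Answer: erp5qah8qb7wi390bvpiqyk32q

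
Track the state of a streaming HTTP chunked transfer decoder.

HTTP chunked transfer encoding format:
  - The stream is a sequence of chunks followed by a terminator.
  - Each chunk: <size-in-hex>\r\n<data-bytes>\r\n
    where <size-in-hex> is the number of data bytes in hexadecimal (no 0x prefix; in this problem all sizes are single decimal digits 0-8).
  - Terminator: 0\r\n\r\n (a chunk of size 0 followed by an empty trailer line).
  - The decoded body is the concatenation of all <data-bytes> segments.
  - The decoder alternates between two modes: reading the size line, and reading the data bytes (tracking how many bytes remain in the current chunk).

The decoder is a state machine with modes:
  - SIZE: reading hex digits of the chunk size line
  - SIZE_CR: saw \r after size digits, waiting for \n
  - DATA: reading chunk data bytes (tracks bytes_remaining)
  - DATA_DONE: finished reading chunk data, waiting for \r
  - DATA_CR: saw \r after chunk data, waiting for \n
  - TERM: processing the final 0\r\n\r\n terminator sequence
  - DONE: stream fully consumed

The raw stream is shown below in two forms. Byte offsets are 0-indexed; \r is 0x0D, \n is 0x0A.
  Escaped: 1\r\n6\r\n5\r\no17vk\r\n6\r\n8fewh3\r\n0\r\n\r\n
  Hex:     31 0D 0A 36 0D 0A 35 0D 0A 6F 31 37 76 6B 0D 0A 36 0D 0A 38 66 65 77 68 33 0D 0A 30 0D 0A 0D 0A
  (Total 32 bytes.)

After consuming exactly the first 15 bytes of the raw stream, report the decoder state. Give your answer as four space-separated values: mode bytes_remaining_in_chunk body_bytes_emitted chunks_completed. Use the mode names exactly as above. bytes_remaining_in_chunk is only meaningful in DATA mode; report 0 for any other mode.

Answer: DATA_CR 0 6 1

Derivation:
Byte 0 = '1': mode=SIZE remaining=0 emitted=0 chunks_done=0
Byte 1 = 0x0D: mode=SIZE_CR remaining=0 emitted=0 chunks_done=0
Byte 2 = 0x0A: mode=DATA remaining=1 emitted=0 chunks_done=0
Byte 3 = '6': mode=DATA_DONE remaining=0 emitted=1 chunks_done=0
Byte 4 = 0x0D: mode=DATA_CR remaining=0 emitted=1 chunks_done=0
Byte 5 = 0x0A: mode=SIZE remaining=0 emitted=1 chunks_done=1
Byte 6 = '5': mode=SIZE remaining=0 emitted=1 chunks_done=1
Byte 7 = 0x0D: mode=SIZE_CR remaining=0 emitted=1 chunks_done=1
Byte 8 = 0x0A: mode=DATA remaining=5 emitted=1 chunks_done=1
Byte 9 = 'o': mode=DATA remaining=4 emitted=2 chunks_done=1
Byte 10 = '1': mode=DATA remaining=3 emitted=3 chunks_done=1
Byte 11 = '7': mode=DATA remaining=2 emitted=4 chunks_done=1
Byte 12 = 'v': mode=DATA remaining=1 emitted=5 chunks_done=1
Byte 13 = 'k': mode=DATA_DONE remaining=0 emitted=6 chunks_done=1
Byte 14 = 0x0D: mode=DATA_CR remaining=0 emitted=6 chunks_done=1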